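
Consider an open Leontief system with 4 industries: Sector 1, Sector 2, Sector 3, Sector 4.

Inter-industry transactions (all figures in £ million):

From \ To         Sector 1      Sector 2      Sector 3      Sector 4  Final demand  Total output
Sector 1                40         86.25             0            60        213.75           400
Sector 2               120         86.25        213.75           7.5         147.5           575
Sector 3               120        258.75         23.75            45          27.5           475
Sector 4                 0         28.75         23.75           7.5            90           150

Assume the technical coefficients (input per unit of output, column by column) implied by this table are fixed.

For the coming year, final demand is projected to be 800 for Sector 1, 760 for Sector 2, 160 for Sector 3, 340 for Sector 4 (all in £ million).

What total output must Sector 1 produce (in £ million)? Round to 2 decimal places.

x_1 = 1590.93

Technical coefficients a_ij = z_ij / X_j:
  a_11 = 40/400 = 0.10, a_21 = 120/400 = 0.30, a_31 = 120/400 = 0.30, a_41 = 0/400 = 0.00
  a_12 = 86.25/575 = 0.15, a_22 = 86.25/575 = 0.15, a_32 = 258.75/575 = 0.45, a_42 = 28.75/575 = 0.05
  a_13 = 0/475 = 0.00, a_23 = 213.75/475 = 0.45, a_33 = 23.75/475 = 0.05, a_43 = 23.75/475 = 0.05
  a_14 = 60/150 = 0.40, a_24 = 7.5/150 = 0.05, a_34 = 45/150 = 0.30, a_44 = 7.5/150 = 0.05
I − A =
  [   0.90    -0.15     0.00    -0.40]
  [  -0.30     0.85    -0.45    -0.05]
  [  -0.30    -0.45     0.95    -0.30]
  [   0.00    -0.05    -0.05     0.95]
Compute the cofactors C_ij = (−1)^(i+j)·(3×3 minor ij) of I−A; the adjugate is their transpose:
adj(I−A) = Cᵀ =
  [ 0.551750   0.161125   0.090500   0.269375]
  [ 0.395250   0.792750   0.393000   0.332250]
  [ 0.374250   0.447000   0.675750   0.394500]
  [ 0.040500   0.065250   0.056250   0.481500]
det(I−A) = Σ_j (I−A)_1j·C_1j = (0.90)(0.551750) + (-0.15)(0.395250) + (0.00)(0.374250) + (-0.40)(0.040500) = 0.4210875
(I − A)⁻¹ = adj(I−A) / det(I−A) ≈
  [   1.3103     0.3826     0.2149     0.6397]
  [   0.9386     1.8826     0.9333     0.7890]
  [   0.8888     1.0615     1.6048     0.9369]
  [   0.0962     0.1550     0.1336     1.1435]
x = (I − A)⁻¹ d = adj(I−A)·d / det(I−A), with det(I−A) = 0.4210875:
  x_1 = (0.551750·800 + 0.161125·760 + 0.090500·160 + 0.269375·340) / 0.4210875 = 669.9225 / 0.4210875 ≈ 1590.93
  x_2 = (0.395250·800 + 0.792750·760 + 0.393000·160 + 0.332250·340) / 0.4210875 = 1094.535 / 0.4210875 ≈ 2599.31
  x_3 = (0.374250·800 + 0.447000·760 + 0.675750·160 + 0.394500·340) / 0.4210875 = 881.37 / 0.4210875 ≈ 2093.08
  x_4 = (0.040500·800 + 0.065250·760 + 0.056250·160 + 0.481500·340) / 0.4210875 = 254.70 / 0.4210875 ≈ 604.86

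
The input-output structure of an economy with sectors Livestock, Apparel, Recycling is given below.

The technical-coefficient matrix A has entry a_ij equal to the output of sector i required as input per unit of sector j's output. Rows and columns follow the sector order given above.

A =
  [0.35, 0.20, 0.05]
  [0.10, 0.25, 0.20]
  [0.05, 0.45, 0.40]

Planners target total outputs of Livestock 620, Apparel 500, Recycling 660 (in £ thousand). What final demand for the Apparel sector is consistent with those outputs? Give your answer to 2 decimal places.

I − A =
  [   0.65    -0.20    -0.05]
  [  -0.10     0.75    -0.20]
  [  -0.05    -0.45     0.60]
d = (I − A) x:
  d_1 = (+0.65)·620 + (-0.20)·500 + (-0.05)·660 = 270.00
  d_2 = (-0.10)·620 + (+0.75)·500 + (-0.20)·660 = 181.00
  d_3 = (-0.05)·620 + (-0.45)·500 + (+0.60)·660 = 140.00

d_2 = 181.00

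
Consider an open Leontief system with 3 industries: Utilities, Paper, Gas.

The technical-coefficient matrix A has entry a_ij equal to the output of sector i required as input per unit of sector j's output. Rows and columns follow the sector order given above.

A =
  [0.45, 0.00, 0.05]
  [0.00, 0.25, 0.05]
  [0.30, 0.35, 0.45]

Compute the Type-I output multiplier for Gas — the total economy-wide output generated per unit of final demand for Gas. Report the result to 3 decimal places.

m_G = 2.318

I − A =
  [   0.55     0.00    -0.05]
  [   0.00     0.75    -0.05]
  [  -0.30    -0.35     0.55]
Cofactors of I−A, C_ij = (−1)^(i+j)·(minor ij) (rows/columns in the sector order above):
  C_11 = (0.75)(0.55) − (-0.05)(-0.35) = 0.3950
  C_12 = −[(0.00)(0.55) − (-0.05)(-0.30)] = 0.0150
  C_13 = (0.00)(-0.35) − (0.75)(-0.30) = 0.2250
  C_21 = −[(0.00)(0.55) − (-0.05)(-0.35)] = 0.0175
  C_22 = (0.55)(0.55) − (-0.05)(-0.30) = 0.2875
  C_23 = −[(0.55)(-0.35) − (0.00)(-0.30)] = 0.1925
  C_31 = (0.00)(-0.05) − (-0.05)(0.75) = 0.0375
  C_32 = −[(0.55)(-0.05) − (-0.05)(0.00)] = 0.0275
  C_33 = (0.55)(0.75) − (0.00)(0.00) = 0.4125
det(I−A) = Σ_j (I−A)_1j·C_1j = (0.55)(0.3950) + (0.00)(0.0150) + (-0.05)(0.2250) = 0.2060
adj(I−A) = Cᵀ =
  [ 0.3950   0.0175   0.0375]
  [ 0.0150   0.2875   0.0275]
  [ 0.2250   0.1925   0.4125]
(I − A)⁻¹ = adj(I−A) / det(I−A) ≈
  [   1.9175     0.0850     0.1820]
  [   0.0728     1.3956     0.1335]
  [   1.0922     0.9345     2.0024]
The output multiplier for sector j is the column-j sum of the Leontief inverse (I − A)⁻¹ = adj(I−A) / det(I−A).
Column G of adj(I−A): (0.0375, 0.0275, 0.4125); det(I−A) = 0.2060.
m_G = (0.0375 + 0.0275 + 0.4125) / 0.2060 = 0.4775 / 0.2060 ≈ 2.318.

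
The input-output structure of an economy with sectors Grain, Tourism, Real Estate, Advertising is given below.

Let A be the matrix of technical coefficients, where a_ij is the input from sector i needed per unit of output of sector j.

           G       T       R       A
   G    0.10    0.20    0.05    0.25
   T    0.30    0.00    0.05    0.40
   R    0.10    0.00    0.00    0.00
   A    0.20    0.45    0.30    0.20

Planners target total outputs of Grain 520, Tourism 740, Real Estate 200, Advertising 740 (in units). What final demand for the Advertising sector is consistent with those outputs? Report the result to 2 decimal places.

d_A = 95.00

I − A =
  [   0.90    -0.20    -0.05    -0.25]
  [  -0.30     1.00    -0.05    -0.40]
  [  -0.10     0.00     1.00     0.00]
  [  -0.20    -0.45    -0.30     0.80]
d = (I − A) x:
  d_G = (+0.90)·520 + (-0.20)·740 + (-0.05)·200 + (-0.25)·740 = 125.00
  d_T = (-0.30)·520 + (+1.00)·740 + (-0.05)·200 + (-0.40)·740 = 278.00
  d_R = (-0.10)·520 + (+0.00)·740 + (+1.00)·200 + (+0.00)·740 = 148.00
  d_A = (-0.20)·520 + (-0.45)·740 + (-0.30)·200 + (+0.80)·740 = 95.00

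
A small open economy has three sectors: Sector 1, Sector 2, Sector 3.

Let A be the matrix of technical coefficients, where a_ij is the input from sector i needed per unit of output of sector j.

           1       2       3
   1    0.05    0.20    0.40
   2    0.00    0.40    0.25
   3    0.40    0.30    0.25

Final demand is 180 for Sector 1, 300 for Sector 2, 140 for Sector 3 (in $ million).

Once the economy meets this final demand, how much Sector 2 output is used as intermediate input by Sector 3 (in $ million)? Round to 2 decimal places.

I − A =
  [   0.95    -0.20    -0.40]
  [   0.00     0.60    -0.25]
  [  -0.40    -0.30     0.75]
Cofactors of I−A, C_ij = (−1)^(i+j)·(minor ij) (rows/columns in the sector order above):
  C_11 = (0.60)(0.75) − (-0.25)(-0.30) = 0.3750
  C_12 = −[(0.00)(0.75) − (-0.25)(-0.40)] = 0.1000
  C_13 = (0.00)(-0.30) − (0.60)(-0.40) = 0.2400
  C_21 = −[(-0.20)(0.75) − (-0.40)(-0.30)] = 0.2700
  C_22 = (0.95)(0.75) − (-0.40)(-0.40) = 0.5525
  C_23 = −[(0.95)(-0.30) − (-0.20)(-0.40)] = 0.3650
  C_31 = (-0.20)(-0.25) − (-0.40)(0.60) = 0.2900
  C_32 = −[(0.95)(-0.25) − (-0.40)(0.00)] = 0.2375
  C_33 = (0.95)(0.60) − (-0.20)(0.00) = 0.5700
det(I−A) = Σ_j (I−A)_1j·C_1j = (0.95)(0.3750) + (-0.20)(0.1000) + (-0.40)(0.2400) = 0.24025
adj(I−A) = Cᵀ =
  [ 0.3750   0.2700   0.2900]
  [ 0.1000   0.5525   0.2375]
  [ 0.2400   0.3650   0.5700]
(I − A)⁻¹ = adj(I−A) / det(I−A) ≈
  [   1.5609     1.1238     1.2071]
  [   0.4162     2.2997     0.9886]
  [   0.9990     1.5193     2.3725]
First solve x = (I − A)⁻¹ d = adj(I−A)·d / det(I−A); in particular x_3 = (0.2400·180 + 0.3650·300 + 0.5700·140) / 0.24025 = 232.50 / 0.24025 ≈ 967.7419.
Intermediate flow from 2 to 3: z_23 = a_23 · x_3 = 0.25 × 232.50 / 0.24025 = 58.125 / 0.24025 ≈ 241.94.

z_23 = 241.94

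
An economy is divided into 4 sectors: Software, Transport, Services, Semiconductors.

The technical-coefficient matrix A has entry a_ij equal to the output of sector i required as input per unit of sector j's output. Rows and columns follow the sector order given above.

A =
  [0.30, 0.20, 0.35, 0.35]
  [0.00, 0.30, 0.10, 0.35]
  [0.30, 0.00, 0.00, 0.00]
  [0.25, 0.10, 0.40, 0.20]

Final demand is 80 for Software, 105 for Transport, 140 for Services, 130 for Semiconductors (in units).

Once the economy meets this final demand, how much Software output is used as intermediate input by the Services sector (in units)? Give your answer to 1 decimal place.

z_13 = 131.6

I − A =
  [   0.70    -0.20    -0.35    -0.35]
  [   0.00     0.70    -0.10    -0.35]
  [  -0.30     0.00     1.00     0.00]
  [  -0.25    -0.10    -0.40     0.80]
Compute the cofactors C_ij = (−1)^(i+j)·(3×3 minor ij) of I−A; the adjugate is their transpose:
adj(I−A) = Cᵀ =
  [ 0.525000   0.195000   0.329250   0.315000]
  [ 0.153500   0.346500   0.175875   0.218750]
  [ 0.157500   0.058500   0.288750   0.094500]
  [ 0.262000   0.133500   0.269250   0.410500]
det(I−A) = Σ_j (I−A)_1j·C_1j = (0.70)(0.525000) + (-0.20)(0.153500) + (-0.35)(0.157500) + (-0.35)(0.262000) = 0.189975
(I − A)⁻¹ = adj(I−A) / det(I−A) ≈
  [   2.7635     1.0265     1.7331     1.6581]
  [   0.8080     1.8239     0.9258     1.1515]
  [   0.8291     0.3079     1.5199     0.4974]
  [   1.3791     0.7027     1.4173     2.1608]
First solve x = (I − A)⁻¹ d = adj(I−A)·d / det(I−A); in particular x_3 = (0.157500·80 + 0.058500·105 + 0.288750·140 + 0.094500·130) / 0.189975 = 71.4525 / 0.189975 ≈ 376.115.
Intermediate flow from 1 to 3: z_13 = a_13 · x_3 = 0.35 × 71.4525 / 0.189975 = 25.008375 / 0.189975 ≈ 131.6.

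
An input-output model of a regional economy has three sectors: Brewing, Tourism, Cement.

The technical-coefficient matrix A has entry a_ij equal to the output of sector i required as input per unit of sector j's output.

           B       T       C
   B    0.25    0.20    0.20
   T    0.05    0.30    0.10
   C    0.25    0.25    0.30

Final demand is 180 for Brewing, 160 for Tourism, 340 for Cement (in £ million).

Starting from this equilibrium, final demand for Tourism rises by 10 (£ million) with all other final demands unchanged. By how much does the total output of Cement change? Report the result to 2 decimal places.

Δx_C = 7.94

I − A =
  [   0.75    -0.20    -0.20]
  [  -0.05     0.70    -0.10]
  [  -0.25    -0.25     0.70]
Cofactors of I−A, C_ij = (−1)^(i+j)·(minor ij) (rows/columns in the sector order above):
  C_11 = (0.70)(0.70) − (-0.10)(-0.25) = 0.4650
  C_12 = −[(-0.05)(0.70) − (-0.10)(-0.25)] = 0.0600
  C_13 = (-0.05)(-0.25) − (0.70)(-0.25) = 0.1875
  C_21 = −[(-0.20)(0.70) − (-0.20)(-0.25)] = 0.1900
  C_22 = (0.75)(0.70) − (-0.20)(-0.25) = 0.4750
  C_23 = −[(0.75)(-0.25) − (-0.20)(-0.25)] = 0.2375
  C_31 = (-0.20)(-0.10) − (-0.20)(0.70) = 0.1600
  C_32 = −[(0.75)(-0.10) − (-0.20)(-0.05)] = 0.0850
  C_33 = (0.75)(0.70) − (-0.20)(-0.05) = 0.5150
det(I−A) = Σ_j (I−A)_1j·C_1j = (0.75)(0.4650) + (-0.20)(0.0600) + (-0.20)(0.1875) = 0.29925
adj(I−A) = Cᵀ =
  [ 0.4650   0.1900   0.1600]
  [ 0.0600   0.4750   0.0850]
  [ 0.1875   0.2375   0.5150]
(I − A)⁻¹ = adj(I−A) / det(I−A) ≈
  [   1.5539     0.6349     0.5347]
  [   0.2005     1.5873     0.2840]
  [   0.6266     0.7937     1.7210]
Δx = (I − A)⁻¹ Δd with Δd having +10 in the Tourism component and 0 elsewhere.
So Δx_C = L_CT · (+10), where L_CT = adj(I−A)_CT / det(I−A) = 0.2375 / 0.29925.
Δx_C = 0.2375 × (+10) / 0.29925 = 2.375 / 0.29925 ≈ 7.94.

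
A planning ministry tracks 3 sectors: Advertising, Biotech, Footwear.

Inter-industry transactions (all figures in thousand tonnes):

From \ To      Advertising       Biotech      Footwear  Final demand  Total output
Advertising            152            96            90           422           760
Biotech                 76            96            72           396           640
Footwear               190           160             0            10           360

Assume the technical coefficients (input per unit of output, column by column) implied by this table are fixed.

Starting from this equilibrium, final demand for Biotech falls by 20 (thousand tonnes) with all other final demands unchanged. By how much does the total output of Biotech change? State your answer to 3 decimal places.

Δx_B = -26.428

Technical coefficients a_ij = z_ij / X_j:
  a_AA = 152/760 = 0.20, a_BA = 76/760 = 0.10, a_FA = 190/760 = 0.25
  a_AB = 96/640 = 0.15, a_BB = 96/640 = 0.15, a_FB = 160/640 = 0.25
  a_AF = 90/360 = 0.25, a_BF = 72/360 = 0.20, a_FF = 0/360 = 0.00
I − A =
  [   0.80    -0.15    -0.25]
  [  -0.10     0.85    -0.20]
  [  -0.25    -0.25     1.00]
Cofactors of I−A, C_ij = (−1)^(i+j)·(minor ij) (rows/columns in the sector order above):
  C_11 = (0.85)(1.00) − (-0.20)(-0.25) = 0.8000
  C_12 = −[(-0.10)(1.00) − (-0.20)(-0.25)] = 0.1500
  C_13 = (-0.10)(-0.25) − (0.85)(-0.25) = 0.2375
  C_21 = −[(-0.15)(1.00) − (-0.25)(-0.25)] = 0.2125
  C_22 = (0.80)(1.00) − (-0.25)(-0.25) = 0.7375
  C_23 = −[(0.80)(-0.25) − (-0.15)(-0.25)] = 0.2375
  C_31 = (-0.15)(-0.20) − (-0.25)(0.85) = 0.2425
  C_32 = −[(0.80)(-0.20) − (-0.25)(-0.10)] = 0.1850
  C_33 = (0.80)(0.85) − (-0.15)(-0.10) = 0.6650
det(I−A) = Σ_j (I−A)_1j·C_1j = (0.80)(0.8000) + (-0.15)(0.1500) + (-0.25)(0.2375) = 0.558125
adj(I−A) = Cᵀ =
  [ 0.8000   0.2125   0.2425]
  [ 0.1500   0.7375   0.1850]
  [ 0.2375   0.2375   0.6650]
(I − A)⁻¹ = adj(I−A) / det(I−A) ≈
  [   1.4334     0.3807     0.4345]
  [   0.2688     1.3214     0.3315]
  [   0.4255     0.4255     1.1915]
Δx = (I − A)⁻¹ Δd with Δd having -20 in the Biotech component and 0 elsewhere.
So Δx_B = L_BB · (-20), where L_BB = adj(I−A)_BB / det(I−A) = 0.7375 / 0.558125.
Δx_B = 0.7375 × (-20) / 0.558125 = -14.75 / 0.558125 ≈ -26.428.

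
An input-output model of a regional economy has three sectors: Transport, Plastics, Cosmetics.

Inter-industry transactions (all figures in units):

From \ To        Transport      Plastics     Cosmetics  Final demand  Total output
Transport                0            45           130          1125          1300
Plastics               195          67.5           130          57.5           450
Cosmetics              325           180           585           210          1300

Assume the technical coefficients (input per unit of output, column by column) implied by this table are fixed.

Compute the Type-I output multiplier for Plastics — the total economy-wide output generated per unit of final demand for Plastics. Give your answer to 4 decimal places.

Technical coefficients a_ij = z_ij / X_j:
  a_TT = 0/1300 = 0.00, a_PT = 195/1300 = 0.15, a_CT = 325/1300 = 0.25
  a_TP = 45/450 = 0.10, a_PP = 67.5/450 = 0.15, a_CP = 180/450 = 0.40
  a_TC = 130/1300 = 0.10, a_PC = 130/1300 = 0.10, a_CC = 585/1300 = 0.45
I − A =
  [   1.00    -0.10    -0.10]
  [  -0.15     0.85    -0.10]
  [  -0.25    -0.40     0.55]
Cofactors of I−A, C_ij = (−1)^(i+j)·(minor ij) (rows/columns in the sector order above):
  C_11 = (0.85)(0.55) − (-0.10)(-0.40) = 0.4275
  C_12 = −[(-0.15)(0.55) − (-0.10)(-0.25)] = 0.1075
  C_13 = (-0.15)(-0.40) − (0.85)(-0.25) = 0.2725
  C_21 = −[(-0.10)(0.55) − (-0.10)(-0.40)] = 0.0950
  C_22 = (1.00)(0.55) − (-0.10)(-0.25) = 0.5250
  C_23 = −[(1.00)(-0.40) − (-0.10)(-0.25)] = 0.4250
  C_31 = (-0.10)(-0.10) − (-0.10)(0.85) = 0.0950
  C_32 = −[(1.00)(-0.10) − (-0.10)(-0.15)] = 0.1150
  C_33 = (1.00)(0.85) − (-0.10)(-0.15) = 0.8350
det(I−A) = Σ_j (I−A)_1j·C_1j = (1.00)(0.4275) + (-0.10)(0.1075) + (-0.10)(0.2725) = 0.3895
adj(I−A) = Cᵀ =
  [ 0.4275   0.0950   0.0950]
  [ 0.1075   0.5250   0.1150]
  [ 0.2725   0.4250   0.8350]
(I − A)⁻¹ = adj(I−A) / det(I−A) ≈
  [   1.09756     0.24390     0.24390]
  [   0.27599     1.34788     0.29525]
  [   0.69961     1.09114     2.14377]
The output multiplier for sector j is the column-j sum of the Leontief inverse (I − A)⁻¹ = adj(I−A) / det(I−A).
Column P of adj(I−A): (0.0950, 0.5250, 0.4250); det(I−A) = 0.3895.
m_P = (0.0950 + 0.5250 + 0.4250) / 0.3895 = 1.045 / 0.3895 ≈ 2.6829.

m_P = 2.6829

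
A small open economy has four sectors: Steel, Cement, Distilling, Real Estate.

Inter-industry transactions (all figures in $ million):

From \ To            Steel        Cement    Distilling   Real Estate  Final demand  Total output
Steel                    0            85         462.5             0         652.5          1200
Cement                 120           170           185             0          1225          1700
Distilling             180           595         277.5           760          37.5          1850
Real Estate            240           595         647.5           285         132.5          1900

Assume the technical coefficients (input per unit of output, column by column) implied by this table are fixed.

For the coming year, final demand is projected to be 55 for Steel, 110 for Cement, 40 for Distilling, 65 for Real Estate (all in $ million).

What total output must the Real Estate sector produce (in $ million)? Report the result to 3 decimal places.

Technical coefficients a_ij = z_ij / X_j:
  a_11 = 0/1200 = 0.00, a_21 = 120/1200 = 0.10, a_31 = 180/1200 = 0.15, a_41 = 240/1200 = 0.20
  a_12 = 85/1700 = 0.05, a_22 = 170/1700 = 0.10, a_32 = 595/1700 = 0.35, a_42 = 595/1700 = 0.35
  a_13 = 462.5/1850 = 0.25, a_23 = 185/1850 = 0.10, a_33 = 277.5/1850 = 0.15, a_43 = 647.5/1850 = 0.35
  a_14 = 0/1900 = 0.00, a_24 = 0/1900 = 0.00, a_34 = 760/1900 = 0.40, a_44 = 285/1900 = 0.15
I − A =
  [   1.00    -0.05    -0.25     0.00]
  [  -0.10     0.90    -0.10     0.00]
  [  -0.15    -0.35     0.85    -0.40]
  [  -0.20    -0.35    -0.35     0.85]
Compute the cofactors C_ij = (−1)^(i+j)·(3×3 minor ij) of I−A; the adjugate is their transpose:
adj(I−A) = Cᵀ =
  [ 0.480500   0.138500   0.195500   0.092000]
  [ 0.079000   0.530625   0.106250   0.050000]
  [ 0.230500   0.447875   0.760750   0.358000]
  [ 0.240500   0.435500   0.403000   0.682500]
det(I−A) = Σ_j (I−A)_1j·C_1j = (1.00)(0.480500) + (-0.05)(0.079000) + (-0.25)(0.230500) + (0.00)(0.240500) = 0.418925
(I − A)⁻¹ = adj(I−A) / det(I−A) ≈
  [   1.1470     0.3306     0.4667     0.2196]
  [   0.1886     1.2666     0.2536     0.1194]
  [   0.5502     1.0691     1.8160     0.8546]
  [   0.5741     1.0396     0.9620     1.6292]
x = (I − A)⁻¹ d = adj(I−A)·d / det(I−A), with det(I−A) = 0.418925:
  x_1 = (0.480500·55 + 0.138500·110 + 0.195500·40 + 0.092000·65) / 0.418925 = 55.4625 / 0.418925 ≈ 132.392
  x_2 = (0.079000·55 + 0.530625·110 + 0.106250·40 + 0.050000·65) / 0.418925 = 70.21375 / 0.418925 ≈ 167.605
  x_3 = (0.230500·55 + 0.447875·110 + 0.760750·40 + 0.358000·65) / 0.418925 = 115.64375 / 0.418925 ≈ 276.049
  x_4 = (0.240500·55 + 0.435500·110 + 0.403000·40 + 0.682500·65) / 0.418925 = 121.615 / 0.418925 ≈ 290.303

x_4 = 290.303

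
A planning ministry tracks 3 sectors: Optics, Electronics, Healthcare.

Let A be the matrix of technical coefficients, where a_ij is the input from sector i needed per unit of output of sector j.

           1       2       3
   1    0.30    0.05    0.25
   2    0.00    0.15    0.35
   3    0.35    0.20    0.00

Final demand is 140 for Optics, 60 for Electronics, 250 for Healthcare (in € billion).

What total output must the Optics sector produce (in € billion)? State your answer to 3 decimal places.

I − A =
  [   0.70    -0.05    -0.25]
  [   0.00     0.85    -0.35]
  [  -0.35    -0.20     1.00]
Cofactors of I−A, C_ij = (−1)^(i+j)·(minor ij) (rows/columns in the sector order above):
  C_11 = (0.85)(1.00) − (-0.35)(-0.20) = 0.7800
  C_12 = −[(0.00)(1.00) − (-0.35)(-0.35)] = 0.1225
  C_13 = (0.00)(-0.20) − (0.85)(-0.35) = 0.2975
  C_21 = −[(-0.05)(1.00) − (-0.25)(-0.20)] = 0.1000
  C_22 = (0.70)(1.00) − (-0.25)(-0.35) = 0.6125
  C_23 = −[(0.70)(-0.20) − (-0.05)(-0.35)] = 0.1575
  C_31 = (-0.05)(-0.35) − (-0.25)(0.85) = 0.2300
  C_32 = −[(0.70)(-0.35) − (-0.25)(0.00)] = 0.2450
  C_33 = (0.70)(0.85) − (-0.05)(0.00) = 0.5950
det(I−A) = Σ_j (I−A)_1j·C_1j = (0.70)(0.7800) + (-0.05)(0.1225) + (-0.25)(0.2975) = 0.4655
adj(I−A) = Cᵀ =
  [ 0.7800   0.1000   0.2300]
  [ 0.1225   0.6125   0.2450]
  [ 0.2975   0.1575   0.5950]
(I − A)⁻¹ = adj(I−A) / det(I−A) ≈
  [   1.6756     0.2148     0.4941]
  [   0.2632     1.3158     0.5263]
  [   0.6391     0.3383     1.2782]
x = (I − A)⁻¹ d = adj(I−A)·d / det(I−A), with det(I−A) = 0.4655:
  x_1 = (0.7800·140 + 0.1000·60 + 0.2300·250) / 0.4655 = 172.70 / 0.4655 ≈ 370.999
  x_2 = (0.1225·140 + 0.6125·60 + 0.2450·250) / 0.4655 = 115.15 / 0.4655 ≈ 247.368
  x_3 = (0.2975·140 + 0.1575·60 + 0.5950·250) / 0.4655 = 199.85 / 0.4655 ≈ 429.323

x_1 = 370.999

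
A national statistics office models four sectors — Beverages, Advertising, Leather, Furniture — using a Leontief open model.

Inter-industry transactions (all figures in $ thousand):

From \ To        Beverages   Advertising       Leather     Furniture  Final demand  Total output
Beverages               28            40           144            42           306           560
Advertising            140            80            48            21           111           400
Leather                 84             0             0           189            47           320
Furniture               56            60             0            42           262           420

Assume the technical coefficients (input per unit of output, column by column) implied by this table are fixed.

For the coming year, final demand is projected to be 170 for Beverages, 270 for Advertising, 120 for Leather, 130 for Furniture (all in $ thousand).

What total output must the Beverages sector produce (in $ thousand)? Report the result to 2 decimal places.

Technical coefficients a_ij = z_ij / X_j:
  a_BB = 28/560 = 0.05, a_AB = 140/560 = 0.25, a_LB = 84/560 = 0.15, a_FB = 56/560 = 0.10
  a_BA = 40/400 = 0.10, a_AA = 80/400 = 0.20, a_LA = 0/400 = 0.00, a_FA = 60/400 = 0.15
  a_BL = 144/320 = 0.45, a_AL = 48/320 = 0.15, a_LL = 0/320 = 0.00, a_FL = 0/320 = 0.00
  a_BF = 42/420 = 0.10, a_AF = 21/420 = 0.05, a_LF = 189/420 = 0.45, a_FF = 42/420 = 0.10
I − A =
  [   0.95    -0.10    -0.45    -0.10]
  [  -0.25     0.80    -0.15    -0.05]
  [  -0.15     0.00     1.00    -0.45]
  [  -0.10    -0.15     0.00     0.90]
Compute the cofactors C_ij = (−1)^(i+j)·(3×3 minor ij) of I−A; the adjugate is their transpose:
adj(I−A) = Cᵀ =
  [ 0.702375   0.135375   0.336375   0.253750]
  [ 0.257000   0.764000   0.230250   0.186125]
  [ 0.159750   0.084375   0.642125   0.343500]
  [ 0.120875   0.142375   0.075750   0.678750]
det(I−A) = Σ_j (I−A)_1j·C_1j = (0.95)(0.702375) + (-0.10)(0.257000) + (-0.45)(0.159750) + (-0.10)(0.120875) = 0.55758125
(I − A)⁻¹ = adj(I−A) / det(I−A) ≈
  [   1.2597     0.2428     0.6033     0.4551]
  [   0.4609     1.3702     0.4129     0.3338]
  [   0.2865     0.1513     1.1516     0.6161]
  [   0.2168     0.2553     0.1359     1.2173]
x = (I − A)⁻¹ d = adj(I−A)·d / det(I−A), with det(I−A) = 0.55758125:
  x_B = (0.702375·170 + 0.135375·270 + 0.336375·120 + 0.253750·130) / 0.55758125 = 229.3075 / 0.55758125 ≈ 411.25
  x_A = (0.257000·170 + 0.764000·270 + 0.230250·120 + 0.186125·130) / 0.55758125 = 301.79625 / 0.55758125 ≈ 541.26
  x_L = (0.159750·170 + 0.084375·270 + 0.642125·120 + 0.343500·130) / 0.55758125 = 171.64875 / 0.55758125 ≈ 307.85
  x_F = (0.120875·170 + 0.142375·270 + 0.075750·120 + 0.678750·130) / 0.55758125 = 156.3175 / 0.55758125 ≈ 280.35

x_B = 411.25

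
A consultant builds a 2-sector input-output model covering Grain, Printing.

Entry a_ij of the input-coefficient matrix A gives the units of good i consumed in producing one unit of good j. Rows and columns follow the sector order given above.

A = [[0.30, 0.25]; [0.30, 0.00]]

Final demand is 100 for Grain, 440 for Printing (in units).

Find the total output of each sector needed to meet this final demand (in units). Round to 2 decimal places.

I − A =
  [   0.70    -0.25]
  [  -0.30     1.00]
det(I−A) = (0.70)(1.00) − (-0.25)(-0.30) = 0.6250
adj(I−A) = [[1.00, 0.25], [0.30, 0.70]]
(I − A)⁻¹ = adj(I−A) / det(I−A) ≈
  [   1.6000     0.4000]
  [   0.4800     1.1200]
x = (I − A)⁻¹ d = adj(I−A)·d / det(I−A), with det(I−A) = 0.6250:
  x_G = (1.00·100 + 0.25·440) / 0.6250 = 210.00 / 0.6250 = 336.00
  x_P = (0.30·100 + 0.70·440) / 0.6250 = 338.00 / 0.6250 = 540.80

x_G = 336.00, x_P = 540.80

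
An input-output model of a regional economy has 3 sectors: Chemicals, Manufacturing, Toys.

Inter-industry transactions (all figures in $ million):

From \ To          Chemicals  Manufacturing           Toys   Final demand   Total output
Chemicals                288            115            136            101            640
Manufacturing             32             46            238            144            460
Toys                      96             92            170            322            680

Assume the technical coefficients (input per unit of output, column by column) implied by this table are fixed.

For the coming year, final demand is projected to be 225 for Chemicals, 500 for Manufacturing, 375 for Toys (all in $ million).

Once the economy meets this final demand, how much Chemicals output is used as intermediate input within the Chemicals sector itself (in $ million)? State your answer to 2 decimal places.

Technical coefficients a_ij = z_ij / X_j:
  a_CC = 288/640 = 0.45, a_MC = 32/640 = 0.05, a_TC = 96/640 = 0.15
  a_CM = 115/460 = 0.25, a_MM = 46/460 = 0.10, a_TM = 92/460 = 0.20
  a_CT = 136/680 = 0.20, a_MT = 238/680 = 0.35, a_TT = 170/680 = 0.25
I − A =
  [   0.55    -0.25    -0.20]
  [  -0.05     0.90    -0.35]
  [  -0.15    -0.20     0.75]
Cofactors of I−A, C_ij = (−1)^(i+j)·(minor ij) (rows/columns in the sector order above):
  C_11 = (0.90)(0.75) − (-0.35)(-0.20) = 0.6050
  C_12 = −[(-0.05)(0.75) − (-0.35)(-0.15)] = 0.0900
  C_13 = (-0.05)(-0.20) − (0.90)(-0.15) = 0.1450
  C_21 = −[(-0.25)(0.75) − (-0.20)(-0.20)] = 0.2275
  C_22 = (0.55)(0.75) − (-0.20)(-0.15) = 0.3825
  C_23 = −[(0.55)(-0.20) − (-0.25)(-0.15)] = 0.1475
  C_31 = (-0.25)(-0.35) − (-0.20)(0.90) = 0.2675
  C_32 = −[(0.55)(-0.35) − (-0.20)(-0.05)] = 0.2025
  C_33 = (0.55)(0.90) − (-0.25)(-0.05) = 0.4825
det(I−A) = Σ_j (I−A)_1j·C_1j = (0.55)(0.6050) + (-0.25)(0.0900) + (-0.20)(0.1450) = 0.28125
adj(I−A) = Cᵀ =
  [ 0.6050   0.2275   0.2675]
  [ 0.0900   0.3825   0.2025]
  [ 0.1450   0.1475   0.4825]
(I − A)⁻¹ = adj(I−A) / det(I−A) ≈
  [   2.1511     0.8089     0.9511]
  [   0.3200     1.3600     0.7200]
  [   0.5156     0.5244     1.7156]
First solve x = (I − A)⁻¹ d = adj(I−A)·d / det(I−A); in particular x_C = (0.6050·225 + 0.2275·500 + 0.2675·375) / 0.28125 = 350.1875 / 0.28125 ≈ 1245.1111.
Intermediate flow from C to C: z_CC = a_CC · x_C = 0.45 × 350.1875 / 0.28125 = 157.584375 / 0.28125 = 560.30.

z_CC = 560.30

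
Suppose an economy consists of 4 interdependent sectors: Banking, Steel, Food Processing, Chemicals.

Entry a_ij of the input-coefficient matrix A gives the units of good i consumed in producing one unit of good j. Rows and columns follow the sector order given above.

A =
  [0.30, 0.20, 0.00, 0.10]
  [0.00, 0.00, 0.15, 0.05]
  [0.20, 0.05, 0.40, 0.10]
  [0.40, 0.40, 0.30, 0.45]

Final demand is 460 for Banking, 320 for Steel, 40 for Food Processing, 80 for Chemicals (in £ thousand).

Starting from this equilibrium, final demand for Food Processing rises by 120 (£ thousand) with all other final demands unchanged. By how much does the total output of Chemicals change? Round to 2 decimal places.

Δx_C = 203.62

I − A =
  [   0.70    -0.20     0.00    -0.10]
  [   0.00     1.00    -0.15    -0.05]
  [  -0.20    -0.05     0.60    -0.10]
  [  -0.40    -0.40    -0.30     0.55]
Compute the cofactors C_ij = (−1)^(i+j)·(3×3 minor ij) of I−A; the adjugate is their transpose:
adj(I−A) = Cᵀ =
  [ 0.277125   0.085500   0.055500   0.068250]
  [ 0.037500   0.180000   0.062250   0.034500]
  [ 0.147000   0.083250   0.327000   0.093750]
  [ 0.309000   0.238500   0.264000   0.408750]
det(I−A) = Σ_j (I−A)_1j·C_1j = (0.70)(0.277125) + (-0.20)(0.037500) + (0.00)(0.147000) + (-0.10)(0.309000) = 0.1555875
(I − A)⁻¹ = adj(I−A) / det(I−A) ≈
  [   1.7812     0.5495     0.3567     0.4387]
  [   0.2410     1.1569     0.4001     0.2217]
  [   0.9448     0.5351     2.1017     0.6026]
  [   1.9860     1.5329     1.6968     2.6271]
Δx = (I − A)⁻¹ Δd with Δd having +120 in the Food Processing component and 0 elsewhere.
So Δx_C = L_CF · (+120), where L_CF = adj(I−A)_CF / det(I−A) = 0.264000 / 0.1555875.
Δx_C = 0.264000 × (+120) / 0.1555875 = 31.68 / 0.1555875 ≈ 203.62.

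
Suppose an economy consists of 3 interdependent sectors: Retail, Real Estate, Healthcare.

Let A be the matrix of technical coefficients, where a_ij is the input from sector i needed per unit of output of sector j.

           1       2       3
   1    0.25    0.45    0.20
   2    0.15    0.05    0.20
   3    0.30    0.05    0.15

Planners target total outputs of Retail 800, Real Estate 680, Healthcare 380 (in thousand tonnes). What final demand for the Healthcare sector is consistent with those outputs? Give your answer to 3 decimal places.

I − A =
  [   0.75    -0.45    -0.20]
  [  -0.15     0.95    -0.20]
  [  -0.30    -0.05     0.85]
d = (I − A) x:
  d_1 = (+0.75)·800 + (-0.45)·680 + (-0.20)·380 = 218.000
  d_2 = (-0.15)·800 + (+0.95)·680 + (-0.20)·380 = 450.000
  d_3 = (-0.30)·800 + (-0.05)·680 + (+0.85)·380 = 49.000

d_3 = 49.000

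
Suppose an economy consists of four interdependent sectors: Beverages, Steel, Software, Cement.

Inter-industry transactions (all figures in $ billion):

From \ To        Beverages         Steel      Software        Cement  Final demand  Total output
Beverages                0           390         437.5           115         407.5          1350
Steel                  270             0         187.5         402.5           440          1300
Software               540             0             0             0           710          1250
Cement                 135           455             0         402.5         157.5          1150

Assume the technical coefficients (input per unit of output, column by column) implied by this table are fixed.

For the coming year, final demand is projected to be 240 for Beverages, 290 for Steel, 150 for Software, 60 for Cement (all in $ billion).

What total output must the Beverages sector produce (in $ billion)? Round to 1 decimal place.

x_1 = 638.7

Technical coefficients a_ij = z_ij / X_j:
  a_11 = 0/1350 = 0.00, a_21 = 270/1350 = 0.20, a_31 = 540/1350 = 0.40, a_41 = 135/1350 = 0.10
  a_12 = 390/1300 = 0.30, a_22 = 0/1300 = 0.00, a_32 = 0/1300 = 0.00, a_42 = 455/1300 = 0.35
  a_13 = 437.5/1250 = 0.35, a_23 = 187.5/1250 = 0.15, a_33 = 0/1250 = 0.00, a_43 = 0/1250 = 0.00
  a_14 = 115/1150 = 0.10, a_24 = 402.5/1150 = 0.35, a_34 = 0/1150 = 0.00, a_44 = 402.5/1150 = 0.35
I − A =
  [   1.00    -0.30    -0.35    -0.10]
  [  -0.20     1.00    -0.15    -0.35]
  [  -0.40     0.00     1.00     0.00]
  [  -0.10    -0.35     0.00     0.65]
Compute the cofactors C_ij = (−1)^(i+j)·(3×3 minor ij) of I−A; the adjugate is their transpose:
adj(I−A) = Cᵀ =
  [ 0.527500   0.230000   0.219125   0.205000]
  [ 0.204000   0.549000   0.153750   0.327000]
  [ 0.211000   0.092000   0.461000   0.082000]
  [ 0.191000   0.331000   0.116500   0.782000]
det(I−A) = Σ_j (I−A)_1j·C_1j = (1.00)(0.527500) + (-0.30)(0.204000) + (-0.35)(0.211000) + (-0.10)(0.191000) = 0.37335
(I − A)⁻¹ = adj(I−A) / det(I−A) ≈
  [   1.4129     0.6160     0.5869     0.5491]
  [   0.5464     1.4705     0.4118     0.8759]
  [   0.5652     0.2464     1.2348     0.2196]
  [   0.5116     0.8866     0.3120     2.0945]
x = (I − A)⁻¹ d = adj(I−A)·d / det(I−A), with det(I−A) = 0.37335:
  x_1 = (0.527500·240 + 0.230000·290 + 0.219125·150 + 0.205000·60) / 0.37335 = 238.46875 / 0.37335 ≈ 638.7
  x_2 = (0.204000·240 + 0.549000·290 + 0.153750·150 + 0.327000·60) / 0.37335 = 250.8525 / 0.37335 ≈ 671.9
  x_3 = (0.211000·240 + 0.092000·290 + 0.461000·150 + 0.082000·60) / 0.37335 = 151.39 / 0.37335 ≈ 405.5
  x_4 = (0.191000·240 + 0.331000·290 + 0.116500·150 + 0.782000·60) / 0.37335 = 206.225 / 0.37335 ≈ 552.4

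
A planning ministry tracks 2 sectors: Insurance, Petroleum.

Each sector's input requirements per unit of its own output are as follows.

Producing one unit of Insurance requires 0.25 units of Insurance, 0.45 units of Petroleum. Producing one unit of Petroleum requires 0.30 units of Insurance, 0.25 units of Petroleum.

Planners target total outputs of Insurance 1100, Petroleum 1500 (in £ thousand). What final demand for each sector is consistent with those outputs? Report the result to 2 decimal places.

I − A =
  [   0.75    -0.30]
  [  -0.45     0.75]
d = (I − A) x:
  d_I = (+0.75)·1100 + (-0.30)·1500 = 375.00
  d_P = (-0.45)·1100 + (+0.75)·1500 = 630.00

d_I = 375.00, d_P = 630.00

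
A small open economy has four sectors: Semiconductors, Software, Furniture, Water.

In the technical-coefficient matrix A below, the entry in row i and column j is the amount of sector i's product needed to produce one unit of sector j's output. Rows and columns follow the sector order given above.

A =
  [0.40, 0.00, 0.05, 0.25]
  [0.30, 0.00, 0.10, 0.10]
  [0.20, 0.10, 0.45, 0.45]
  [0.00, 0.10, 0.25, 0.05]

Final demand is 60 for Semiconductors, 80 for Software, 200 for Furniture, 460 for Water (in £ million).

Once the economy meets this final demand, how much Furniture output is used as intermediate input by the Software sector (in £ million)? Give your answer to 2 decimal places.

I − A =
  [   0.60     0.00    -0.05    -0.25]
  [  -0.30     1.00    -0.10    -0.10]
  [  -0.20    -0.10     0.55    -0.45]
  [   0.00    -0.10    -0.25     0.95]
Compute the cofactors C_ij = (−1)^(i+j)·(3×3 minor ij) of I−A; the adjugate is their transpose:
adj(I−A) = Cᵀ =
  [ 0.3880   0.0270   0.1120   0.1580]
  [ 0.1470   0.2240   0.1050   0.1120]
  [ 0.2300   0.0890   0.5565   0.3335]
  [ 0.0760   0.0470   0.1575   0.3125]
det(I−A) = Σ_j (I−A)_1j·C_1j = (0.60)(0.3880) + (0.00)(0.1470) + (-0.05)(0.2300) + (-0.25)(0.0760) = 0.2023
(I − A)⁻¹ = adj(I−A) / det(I−A) ≈
  [   1.9179     0.1335     0.5536     0.7810]
  [   0.7266     1.1073     0.5190     0.5536]
  [   1.1369     0.4399     2.7509     1.6485]
  [   0.3757     0.2323     0.7785     1.5447]
First solve x = (I − A)⁻¹ d = adj(I−A)·d / det(I−A); in particular x_2 = (0.1470·60 + 0.2240·80 + 0.1050·200 + 0.1120·460) / 0.2023 = 99.26 / 0.2023 ≈ 490.6574.
Intermediate flow from 3 to 2: z_32 = a_32 · x_2 = 0.10 × 99.26 / 0.2023 = 9.926 / 0.2023 ≈ 49.07.

z_32 = 49.07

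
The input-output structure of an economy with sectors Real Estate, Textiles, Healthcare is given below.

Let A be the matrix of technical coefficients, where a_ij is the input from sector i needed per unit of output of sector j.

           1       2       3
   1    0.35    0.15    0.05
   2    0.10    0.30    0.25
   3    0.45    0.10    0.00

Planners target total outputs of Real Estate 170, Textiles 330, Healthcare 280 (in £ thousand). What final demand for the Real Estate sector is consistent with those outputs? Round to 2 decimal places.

I − A =
  [   0.65    -0.15    -0.05]
  [  -0.10     0.70    -0.25]
  [  -0.45    -0.10     1.00]
d = (I − A) x:
  d_1 = (+0.65)·170 + (-0.15)·330 + (-0.05)·280 = 47.00
  d_2 = (-0.10)·170 + (+0.70)·330 + (-0.25)·280 = 144.00
  d_3 = (-0.45)·170 + (-0.10)·330 + (+1.00)·280 = 170.50

d_1 = 47.00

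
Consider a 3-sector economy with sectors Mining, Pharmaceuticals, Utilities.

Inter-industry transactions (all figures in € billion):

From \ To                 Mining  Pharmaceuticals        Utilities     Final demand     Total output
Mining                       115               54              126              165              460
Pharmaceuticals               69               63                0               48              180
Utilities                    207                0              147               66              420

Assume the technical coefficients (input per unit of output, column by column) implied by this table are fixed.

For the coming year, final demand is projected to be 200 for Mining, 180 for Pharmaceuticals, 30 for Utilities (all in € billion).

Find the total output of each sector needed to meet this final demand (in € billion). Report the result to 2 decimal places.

Technical coefficients a_ij = z_ij / X_j:
  a_11 = 115/460 = 0.25, a_21 = 69/460 = 0.15, a_31 = 207/460 = 0.45
  a_12 = 54/180 = 0.30, a_22 = 63/180 = 0.35, a_32 = 0/180 = 0.00
  a_13 = 126/420 = 0.30, a_23 = 0/420 = 0.00, a_33 = 147/420 = 0.35
I − A =
  [   0.75    -0.30    -0.30]
  [  -0.15     0.65     0.00]
  [  -0.45     0.00     0.65]
Cofactors of I−A, C_ij = (−1)^(i+j)·(minor ij) (rows/columns in the sector order above):
  C_11 = (0.65)(0.65) − (0.00)(0.00) = 0.4225
  C_12 = −[(-0.15)(0.65) − (0.00)(-0.45)] = 0.0975
  C_13 = (-0.15)(0.00) − (0.65)(-0.45) = 0.2925
  C_21 = −[(-0.30)(0.65) − (-0.30)(0.00)] = 0.1950
  C_22 = (0.75)(0.65) − (-0.30)(-0.45) = 0.3525
  C_23 = −[(0.75)(0.00) − (-0.30)(-0.45)] = 0.1350
  C_31 = (-0.30)(0.00) − (-0.30)(0.65) = 0.1950
  C_32 = −[(0.75)(0.00) − (-0.30)(-0.15)] = 0.0450
  C_33 = (0.75)(0.65) − (-0.30)(-0.15) = 0.4425
det(I−A) = Σ_j (I−A)_1j·C_1j = (0.75)(0.4225) + (-0.30)(0.0975) + (-0.30)(0.2925) = 0.199875
adj(I−A) = Cᵀ =
  [ 0.4225   0.1950   0.1950]
  [ 0.0975   0.3525   0.0450]
  [ 0.2925   0.1350   0.4425]
(I − A)⁻¹ = adj(I−A) / det(I−A) ≈
  [   2.1138     0.9756     0.9756]
  [   0.4878     1.7636     0.2251]
  [   1.4634     0.6754     2.2139]
x = (I − A)⁻¹ d = adj(I−A)·d / det(I−A), with det(I−A) = 0.199875:
  x_1 = (0.4225·200 + 0.1950·180 + 0.1950·30) / 0.199875 = 125.45 / 0.199875 ≈ 627.64
  x_2 = (0.0975·200 + 0.3525·180 + 0.0450·30) / 0.199875 = 84.30 / 0.199875 ≈ 421.76
  x_3 = (0.2925·200 + 0.1350·180 + 0.4425·30) / 0.199875 = 96.075 / 0.199875 ≈ 480.68

x_1 = 627.64, x_2 = 421.76, x_3 = 480.68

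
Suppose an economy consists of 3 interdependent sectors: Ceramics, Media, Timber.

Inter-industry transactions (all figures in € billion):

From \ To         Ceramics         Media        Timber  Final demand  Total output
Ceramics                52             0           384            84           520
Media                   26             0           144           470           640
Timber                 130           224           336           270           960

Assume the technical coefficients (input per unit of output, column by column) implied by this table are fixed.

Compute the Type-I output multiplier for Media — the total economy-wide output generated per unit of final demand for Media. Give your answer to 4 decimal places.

Technical coefficients a_ij = z_ij / X_j:
  a_11 = 52/520 = 0.10, a_21 = 26/520 = 0.05, a_31 = 130/520 = 0.25
  a_12 = 0/640 = 0.00, a_22 = 0/640 = 0.00, a_32 = 224/640 = 0.35
  a_13 = 384/960 = 0.40, a_23 = 144/960 = 0.15, a_33 = 336/960 = 0.35
I − A =
  [   0.90     0.00    -0.40]
  [  -0.05     1.00    -0.15]
  [  -0.25    -0.35     0.65]
Cofactors of I−A, C_ij = (−1)^(i+j)·(minor ij) (rows/columns in the sector order above):
  C_11 = (1.00)(0.65) − (-0.15)(-0.35) = 0.5975
  C_12 = −[(-0.05)(0.65) − (-0.15)(-0.25)] = 0.0700
  C_13 = (-0.05)(-0.35) − (1.00)(-0.25) = 0.2675
  C_21 = −[(0.00)(0.65) − (-0.40)(-0.35)] = 0.1400
  C_22 = (0.90)(0.65) − (-0.40)(-0.25) = 0.4850
  C_23 = −[(0.90)(-0.35) − (0.00)(-0.25)] = 0.3150
  C_31 = (0.00)(-0.15) − (-0.40)(1.00) = 0.4000
  C_32 = −[(0.90)(-0.15) − (-0.40)(-0.05)] = 0.1550
  C_33 = (0.90)(1.00) − (0.00)(-0.05) = 0.9000
det(I−A) = Σ_j (I−A)_1j·C_1j = (0.90)(0.5975) + (0.00)(0.0700) + (-0.40)(0.2675) = 0.43075
adj(I−A) = Cᵀ =
  [ 0.5975   0.1400   0.4000]
  [ 0.0700   0.4850   0.1550]
  [ 0.2675   0.3150   0.9000]
(I − A)⁻¹ = adj(I−A) / det(I−A) ≈
  [   1.38712     0.32501     0.92861]
  [   0.16251     1.12594     0.35984]
  [   0.62101     0.73128     2.08938]
The output multiplier for sector j is the column-j sum of the Leontief inverse (I − A)⁻¹ = adj(I−A) / det(I−A).
Column 2 of adj(I−A): (0.1400, 0.4850, 0.3150); det(I−A) = 0.43075.
m_2 = (0.1400 + 0.4850 + 0.3150) / 0.43075 = 0.94 / 0.43075 ≈ 2.1822.

m_2 = 2.1822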